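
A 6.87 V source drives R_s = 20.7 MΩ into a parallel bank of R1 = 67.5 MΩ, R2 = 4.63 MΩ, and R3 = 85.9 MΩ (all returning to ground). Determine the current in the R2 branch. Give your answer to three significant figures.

Equivalent of the parallel group: R_p = 4.125 MΩ.
V_A = 6.87 × 4.125/24.82 = 1.141 V.
Branch current I = V_A/R2 = 1.141/4.63 = 0.2465 µA.

I ≈ 0.247 µA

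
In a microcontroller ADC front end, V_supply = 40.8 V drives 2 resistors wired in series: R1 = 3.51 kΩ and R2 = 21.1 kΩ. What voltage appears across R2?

V ≈ 35.0 V

Series total: ΣR = 3.51 + 21.1 = 24.61 kΩ.
By the voltage-divider rule, V = 40.8 × 21.10/24.61 = 34.98 V.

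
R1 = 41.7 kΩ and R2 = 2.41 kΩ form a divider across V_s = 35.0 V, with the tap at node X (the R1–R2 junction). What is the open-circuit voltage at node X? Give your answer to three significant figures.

With X open, the divider is unloaded: V_th = 35.0 × 2.41/44.11 = 1.912 V.

V_th ≈ 1.91 V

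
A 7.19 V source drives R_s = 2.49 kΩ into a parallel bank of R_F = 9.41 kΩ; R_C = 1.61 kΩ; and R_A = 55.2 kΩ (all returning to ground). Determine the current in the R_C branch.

Equivalent of the parallel group: R_p = 1.341 kΩ.
Node voltage V_A = V_supply · R_p/(R_s + R_p) = 7.19 × 0.3501 = 2.517 V.
Branch current I = V_A/R_C = 2.517/1.61 = 1.564 mA.
(Equivalently: I_total = 1.877 mA, then current-divider fraction G_k/ΣG = 0.8332.)

I ≈ 1.56 mA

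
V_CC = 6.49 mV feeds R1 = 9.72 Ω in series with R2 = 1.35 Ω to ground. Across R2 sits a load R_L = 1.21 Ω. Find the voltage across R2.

First combine the lower leg with the load: R2 ‖ R_L = 0.6381 Ω.
Voltage divider with the loaded lower leg: V_out = 6.49 × 0.6381/(9.72 + 0.6381) = 6.49 × 0.06160 = 0.3998 mV.

V_out ≈ 0.400 mV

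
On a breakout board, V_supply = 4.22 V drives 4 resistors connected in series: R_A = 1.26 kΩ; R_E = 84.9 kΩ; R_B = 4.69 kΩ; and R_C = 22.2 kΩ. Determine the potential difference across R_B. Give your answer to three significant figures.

V ≈ 0.175 V

Series total: ΣR = 1.26 + 84.9 + 4.69 + 22.2 = 113.1 kΩ.
By the voltage-divider rule, V = 4.22 × 4.690/113.1 = 0.1751 V.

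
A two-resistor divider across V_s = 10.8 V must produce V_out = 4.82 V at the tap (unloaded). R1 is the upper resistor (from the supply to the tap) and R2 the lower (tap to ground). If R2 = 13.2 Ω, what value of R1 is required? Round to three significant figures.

The divider ratio is R2/(R1+R2) = 4.82/10.8 = 0.4463.
So R1 = R2 · (V_s/V_out − 1) = 13.2 × (10.8/4.82 − 1) = 13.2 × 1.241 = 16.38 Ω.

R1 ≈ 16.4 Ω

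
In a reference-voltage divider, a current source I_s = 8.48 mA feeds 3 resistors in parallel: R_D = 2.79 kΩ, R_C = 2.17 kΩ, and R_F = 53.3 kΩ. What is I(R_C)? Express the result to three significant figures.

Total conductance ΣG = 1/2.79 + 1/2.17 + 1/53.3 = 0.8380 (units of 1/kΩ).
Current divider: I(R_C) = I_s · G_k/ΣG = 8.48 × (0.4608/0.8380) = 8.48 × 0.5499 = 4.663 mA.

I ≈ 4.66 mA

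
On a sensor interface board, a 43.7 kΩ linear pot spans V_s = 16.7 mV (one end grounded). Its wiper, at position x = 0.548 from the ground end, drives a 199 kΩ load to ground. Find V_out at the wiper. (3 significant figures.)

V_out ≈ 8.68 mV

The pot divides into 19.75 kΩ above the wiper and 23.95 kΩ below.
(x·R_p) ‖ R_L = 21.38 kΩ.
V_out = 16.7 × 21.38/(19.75 + 21.38) = 8.679 mV.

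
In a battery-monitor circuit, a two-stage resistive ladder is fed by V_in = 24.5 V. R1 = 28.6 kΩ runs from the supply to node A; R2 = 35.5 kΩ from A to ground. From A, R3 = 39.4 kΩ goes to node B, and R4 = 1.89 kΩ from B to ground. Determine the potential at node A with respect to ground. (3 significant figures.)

V_A ≈ 9.81 V

Looking into the second stage from A: R3 + R4 = 41.29 kΩ appears in parallel with R2.
R2 ‖ (R3+R4) = 19.09 kΩ.
First divider: V_A = V_in · 19.09/(28.6 + 19.09) = 9.807 V.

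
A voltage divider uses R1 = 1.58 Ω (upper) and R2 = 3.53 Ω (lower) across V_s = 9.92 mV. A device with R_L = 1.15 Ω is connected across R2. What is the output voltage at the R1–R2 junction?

V_out ≈ 3.52 mV

First combine the lower leg with the load: R2 ‖ R_L = 0.8674 Ω.
Voltage divider with the loaded lower leg: V_out = 9.92 × 0.8674/(1.58 + 0.8674) = 9.92 × 0.3544 = 3.516 mV.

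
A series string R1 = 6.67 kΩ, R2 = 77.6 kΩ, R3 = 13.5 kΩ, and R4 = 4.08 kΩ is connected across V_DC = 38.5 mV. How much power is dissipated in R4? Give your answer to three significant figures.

P ≈ 0.583 nW

Series current I = V_DC/ΣR = 38.5/101.8 = 0.3780 µA.
P(R4) = I²·R4 = (0.3780)² × 4.08 = 0.5830 nW.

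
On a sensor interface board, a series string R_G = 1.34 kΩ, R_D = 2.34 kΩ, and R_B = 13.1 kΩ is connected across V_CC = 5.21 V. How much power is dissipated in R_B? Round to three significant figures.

P ≈ 1.26 mW

ΣR = 16.78 kΩ → I = 5.21/16.78 = 0.3105 mA.
P = I²R = 0.09640 × 13.1 = 1.263 mW.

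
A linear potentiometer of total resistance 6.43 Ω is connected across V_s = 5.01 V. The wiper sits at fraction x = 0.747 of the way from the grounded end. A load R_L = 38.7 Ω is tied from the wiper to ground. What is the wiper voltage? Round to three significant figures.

V_out ≈ 3.63 V

Split the track: R_lower = x·R_p = 4.803 Ω, R_upper = (1−x)·R_p = 1.627 Ω.
R_L loads the lower segment: effective lower R = 4.273 Ω.
V_out = 5.01 × 4.273/(1.627 + 4.273) = 3.629 V.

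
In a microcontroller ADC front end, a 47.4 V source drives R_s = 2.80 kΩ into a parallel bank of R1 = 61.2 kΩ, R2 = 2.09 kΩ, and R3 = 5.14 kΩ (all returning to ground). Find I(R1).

I ≈ 0.264 mA

Equivalent of the parallel group: R_p = 1.451 kΩ.
V_A = 47.4 × 1.451/4.251 = 16.18 V.
Branch current I = V_A/R1 = 16.18/61.2 = 0.2643 mA.
(Check via current divider: I_total = 11.15 mA; share G_k/ΣG = 0.02370 → same result.)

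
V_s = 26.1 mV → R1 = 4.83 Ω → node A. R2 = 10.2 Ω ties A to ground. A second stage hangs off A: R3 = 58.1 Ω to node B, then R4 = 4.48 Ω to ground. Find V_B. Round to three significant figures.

Looking into the second stage from A: R3 + R4 = 62.58 Ω appears in parallel with R2.
R2 ‖ (R3+R4) = 8.770 Ω.
V_A = 26.1 × 8.770/(4.83 + 8.770) = 16.83 mV.
Then the unloaded second divider: V_B = V_A × R4/(R3+R4) = 16.83 × 0.07159 = 1.205 mV.

V_B ≈ 1.20 mV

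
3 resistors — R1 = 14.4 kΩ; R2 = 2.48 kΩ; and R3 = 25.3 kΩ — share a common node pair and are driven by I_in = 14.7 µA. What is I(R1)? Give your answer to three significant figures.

ΣG = 1/14.4 + 1/2.48 + 1/25.3 = 0.5122.
Current divider: I(R1) = I_in · G_k/ΣG = 14.7 × (0.06944/0.5122) = 14.7 × 0.1356 = 1.993 µA.

I ≈ 1.99 µA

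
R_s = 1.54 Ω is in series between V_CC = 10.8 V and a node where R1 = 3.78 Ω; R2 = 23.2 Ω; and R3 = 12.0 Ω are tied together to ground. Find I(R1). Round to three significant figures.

Combine the parallel branches: R_p = (1/3.78 + 1/23.2 + 1/12.0)⁻¹ = 2.558 Ω.
V_A by voltage divider: V_A = 10.8 × 2.558/(1.54 + 2.558) = 6.741 V.
I(R1) = V_A / R1 = 6.741/3.78 = 1.783 A.
(Check via current divider: I_total = 2.636 A; share G_k/ΣG = 0.6766 → same result.)

I ≈ 1.78 A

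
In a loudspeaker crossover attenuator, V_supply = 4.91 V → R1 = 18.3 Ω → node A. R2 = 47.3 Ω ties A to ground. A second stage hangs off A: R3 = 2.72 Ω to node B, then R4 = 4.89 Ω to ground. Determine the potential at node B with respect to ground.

V_B ≈ 0.832 V

The second stage (R3 + R4 = 7.610 Ω) loads node A in parallel with R2.
R2 ‖ (R3+R4) = 6.555 Ω.
So V_A = 4.91 × 0.2637 = 1.295 V.
Then the unloaded second divider: V_B = V_A × R4/(R3+R4) = 1.295 × 0.6426 = 0.8321 V.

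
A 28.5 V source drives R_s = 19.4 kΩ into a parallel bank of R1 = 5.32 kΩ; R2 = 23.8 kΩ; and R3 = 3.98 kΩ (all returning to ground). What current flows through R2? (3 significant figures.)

I ≈ 0.116 mA

Parallel bank: R_p = 1/(1/5.32 + 1/23.8 + 1/3.98) = 2.078 kΩ.
Node voltage V_A = V_in · R_p/(R_s + R_p) = 28.5 × 0.09675 = 2.757 V.
Branch current I = V_A/R2 = 2.757/23.8 = 0.1159 mA.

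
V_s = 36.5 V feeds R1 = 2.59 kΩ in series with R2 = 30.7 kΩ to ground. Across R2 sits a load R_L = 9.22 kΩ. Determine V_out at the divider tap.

The load sits in parallel with R2, giving an effective lower resistance R2' = R2·R_L/(R2+R_L) = 7.091 kΩ.
Then V_out = V_s · R2'/(R1 + R2') = 36.5 × 7.091/9.681 = 26.73 V.

V_out ≈ 26.7 V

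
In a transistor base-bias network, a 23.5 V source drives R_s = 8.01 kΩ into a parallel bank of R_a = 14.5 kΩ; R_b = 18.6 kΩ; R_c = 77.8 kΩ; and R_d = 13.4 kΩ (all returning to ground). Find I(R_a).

Combine the parallel branches: R_p = (1/14.5 + 1/18.6 + 1/77.8 + 1/13.4)⁻¹ = 4.757 kΩ.
V_A = 23.5 × 4.757/12.77 = 8.756 V.
I(R_a) = V_A / R_a = 8.756/14.5 = 0.6039 mA.
(Equivalently: I_total = 1.841 mA, then current-divider fraction G_k/ΣG = 0.3281.)

I ≈ 0.604 mA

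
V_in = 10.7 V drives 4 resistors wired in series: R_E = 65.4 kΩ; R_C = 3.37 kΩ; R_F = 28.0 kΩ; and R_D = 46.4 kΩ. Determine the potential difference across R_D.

ΣR = 65.4 + 3.37 + 28.0 + 46.4 = 143.2 kΩ.
By the voltage-divider rule, V = 10.7 × 46.40/143.2 = 3.468 V.

V ≈ 3.47 V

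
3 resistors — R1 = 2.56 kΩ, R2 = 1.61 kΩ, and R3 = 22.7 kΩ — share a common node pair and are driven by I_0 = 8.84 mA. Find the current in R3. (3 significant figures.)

I ≈ 0.369 mA

ΣG = 1/2.56 + 1/1.61 + 1/22.7 = 1.056.
Current divider: I(R3) = I_0 · G_k/ΣG = 8.84 × (0.04405/1.056) = 8.84 × 0.04172 = 0.3688 mA.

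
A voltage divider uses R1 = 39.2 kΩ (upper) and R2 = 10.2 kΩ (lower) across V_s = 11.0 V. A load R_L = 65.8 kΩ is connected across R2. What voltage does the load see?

V_out ≈ 2.02 V

The load sits in parallel with R2, giving an effective lower resistance R2' = R2·R_L/(R2+R_L) = 8.831 kΩ.
Then V_out = V_s · R2'/(R1 + R2') = 11.0 × 8.831/48.03 = 2.022 V.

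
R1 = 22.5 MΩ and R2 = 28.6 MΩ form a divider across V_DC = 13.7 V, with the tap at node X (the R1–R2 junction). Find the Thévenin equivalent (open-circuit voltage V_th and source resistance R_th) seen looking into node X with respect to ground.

V_th ≈ 7.67 V, R_th ≈ 12.6 MΩ

V_th is the unloaded tap voltage: V_DC · R2/(R1+R2) = 13.7 × 0.5597 = 7.668 V.
With V_DC suppressed (replaced by a short), R_th = R1 ‖ R2 = (22.50 × 28.6)/(22.50 + 28.6) = 12.59 MΩ.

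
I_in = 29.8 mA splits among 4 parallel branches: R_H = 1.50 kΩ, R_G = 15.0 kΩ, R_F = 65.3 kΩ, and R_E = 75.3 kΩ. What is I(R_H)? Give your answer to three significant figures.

I ≈ 26.1 mA

Conductances: ΣG = 1/1.50 + 1/15.0 + 1/65.3 + 1/75.3 = 0.7619 (1/kΩ).
By the current-divider rule, I = I_in · G_k/ΣG = 29.8 × 0.8750 = 26.07 mA.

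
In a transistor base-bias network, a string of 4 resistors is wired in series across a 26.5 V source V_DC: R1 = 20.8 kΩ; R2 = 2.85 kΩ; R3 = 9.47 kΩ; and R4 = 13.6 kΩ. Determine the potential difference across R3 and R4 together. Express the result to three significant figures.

Series total: ΣR = 20.8 + 2.85 + 9.47 + 13.6 = 46.72 kΩ.
R_{R3..R4} = 9.47 + 13.6 = 23.07 kΩ.
Voltage divider: V = V_DC · (23.07 / 46.72) = 26.5 × 0.4938 = 13.09 V.

V ≈ 13.1 V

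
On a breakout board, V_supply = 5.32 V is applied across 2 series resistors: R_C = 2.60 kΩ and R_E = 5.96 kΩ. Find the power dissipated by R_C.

P ≈ 1.00 mW

The common current is I = 5.32/8.560 = 0.6215 mA.
P(R_C) = I²·R_C = (0.6215)² × 2.60 = 1.004 mW.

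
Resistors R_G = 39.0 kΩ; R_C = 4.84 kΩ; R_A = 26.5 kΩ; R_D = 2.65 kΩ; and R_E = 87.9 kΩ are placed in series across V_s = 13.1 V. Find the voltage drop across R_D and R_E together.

V ≈ 7.37 V

Series total: ΣR = 39.0 + 4.84 + 26.5 + 2.65 + 87.9 = 160.9 kΩ.
R_{R_D..R_E} = 2.65 + 87.9 = 90.55 kΩ.
Voltage divider: V = V_s · (90.55 / 160.9) = 13.1 × 0.5628 = 7.373 V.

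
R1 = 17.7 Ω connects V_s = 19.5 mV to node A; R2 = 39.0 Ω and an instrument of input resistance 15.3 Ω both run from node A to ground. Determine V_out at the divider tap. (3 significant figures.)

First combine the lower leg with the load: R2 ‖ R_L = 10.99 Ω.
Then V_out = V_s · R2'/(R1 + R2') = 19.5 × 10.99/28.69 = 7.469 mV.

V_out ≈ 7.47 mV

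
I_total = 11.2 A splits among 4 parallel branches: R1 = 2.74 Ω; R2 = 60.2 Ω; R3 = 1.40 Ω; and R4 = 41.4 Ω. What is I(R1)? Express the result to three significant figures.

I ≈ 3.65 A

Total conductance ΣG = 1/2.74 + 1/60.2 + 1/1.40 + 1/41.4 = 1.120 (units of 1/Ω).
By the current-divider rule, I = I_total · G_k/ΣG = 11.2 × 0.3259 = 3.650 A.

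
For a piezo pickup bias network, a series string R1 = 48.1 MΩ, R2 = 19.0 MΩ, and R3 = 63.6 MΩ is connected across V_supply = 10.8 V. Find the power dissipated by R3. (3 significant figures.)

Series current I = V_supply/ΣR = 10.8/130.7 = 0.08263 µA.
P(R3) = I²·R3 = (0.08263)² × 63.6 = 0.4343 µW.

P ≈ 0.434 µW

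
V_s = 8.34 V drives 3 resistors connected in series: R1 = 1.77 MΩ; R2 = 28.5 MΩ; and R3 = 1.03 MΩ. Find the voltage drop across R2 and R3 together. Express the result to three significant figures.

Total series resistance ΣR = 1.77 + 28.5 + 1.03 = 31.30 MΩ.
R_{R2..R3} = 28.5 + 1.03 = 29.53 MΩ.
V = V_s · R/ΣR = 8.34 × 0.9435 = 7.868 V.

V ≈ 7.87 V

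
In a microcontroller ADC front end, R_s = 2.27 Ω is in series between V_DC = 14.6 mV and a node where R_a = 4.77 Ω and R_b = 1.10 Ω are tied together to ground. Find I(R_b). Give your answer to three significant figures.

I ≈ 3.75 mA

Equivalent of the parallel group: R_p = 0.8939 Ω.
Node voltage V_A = V_DC · R_p/(R_s + R_p) = 14.6 × 0.2825 = 4.125 mV.
I(R_b) = V_A / R_b = 4.125/1.10 = 3.750 mA.
(Check via current divider: I_total = 4.615 mA; share G_k/ΣG = 0.8126 → same result.)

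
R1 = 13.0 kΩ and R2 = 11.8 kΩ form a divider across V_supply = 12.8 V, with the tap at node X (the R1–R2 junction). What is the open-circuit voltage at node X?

V_th ≈ 6.09 V

Open-circuit (no load on X): V_th = V_supply · R2/(R1 + R2) = 12.8 × 11.8/(13.00 + 11.8) = 6.090 V.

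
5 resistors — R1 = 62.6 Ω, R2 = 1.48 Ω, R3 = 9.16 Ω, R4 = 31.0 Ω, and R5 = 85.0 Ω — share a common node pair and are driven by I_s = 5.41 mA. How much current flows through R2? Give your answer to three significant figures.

Conductances: ΣG = 1/62.6 + 1/1.48 + 1/9.16 + 1/31.0 + 1/85.0 = 0.8448 (1/Ω).
R2 takes the fraction G_k/ΣG = 0.6757/0.8448 = 0.7998, so I = 5.41 × 0.7998 = 4.327 mA.

I ≈ 4.33 mA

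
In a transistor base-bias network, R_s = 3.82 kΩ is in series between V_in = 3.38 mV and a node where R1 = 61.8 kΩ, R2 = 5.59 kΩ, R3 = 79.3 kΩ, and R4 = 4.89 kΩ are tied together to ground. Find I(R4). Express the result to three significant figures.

I ≈ 0.268 µA

Combine the parallel branches: R_p = (1/61.8 + 1/5.59 + 1/79.3 + 1/4.89)⁻¹ = 2.426 kΩ.
V_A by voltage divider: V_A = 3.38 × 2.426/(3.82 + 2.426) = 1.313 mV.
Branch current I = V_A/R4 = 1.313/4.89 = 0.2685 µA.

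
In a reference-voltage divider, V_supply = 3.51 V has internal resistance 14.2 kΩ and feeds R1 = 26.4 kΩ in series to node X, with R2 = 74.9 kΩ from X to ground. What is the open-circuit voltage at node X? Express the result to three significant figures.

R1' = 14.2 + 26.4 = 40.60 kΩ (source resistance + R1).
Open-circuit (no load on X): V_th = V_supply · R2/(R1' + R2) = 3.51 × 74.9/(40.60 + 74.9) = 2.276 V.

V_th ≈ 2.28 V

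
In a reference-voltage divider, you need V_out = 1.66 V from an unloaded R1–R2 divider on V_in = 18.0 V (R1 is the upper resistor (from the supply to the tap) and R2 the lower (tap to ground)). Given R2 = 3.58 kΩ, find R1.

V_out/V_in = R2/(R1+R2) = 0.09222.
Rearranging, R1 = R2·(1−k)/k = 3.58 × 9.843 = 35.24 kΩ.

R1 ≈ 35.2 kΩ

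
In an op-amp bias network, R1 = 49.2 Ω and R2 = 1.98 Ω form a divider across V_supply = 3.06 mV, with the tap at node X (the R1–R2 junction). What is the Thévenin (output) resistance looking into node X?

Looking into X with the source shorted: R_th = R1·R2/(R1+R2) = 49.20 × 1.98/51.18 = 1.903 Ω.

R_th ≈ 1.90 Ω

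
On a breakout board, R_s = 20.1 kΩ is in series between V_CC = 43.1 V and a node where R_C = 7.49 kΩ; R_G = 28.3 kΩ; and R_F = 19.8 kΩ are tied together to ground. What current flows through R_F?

I ≈ 0.402 mA

Parallel bank: R_p = 1/(1/7.49 + 1/28.3 + 1/19.8) = 4.559 kΩ.
V_A by voltage divider: V_A = 43.1 × 4.559/(20.1 + 4.559) = 7.968 V.
Branch current I = V_A/R_F = 7.968/19.8 = 0.4024 mA.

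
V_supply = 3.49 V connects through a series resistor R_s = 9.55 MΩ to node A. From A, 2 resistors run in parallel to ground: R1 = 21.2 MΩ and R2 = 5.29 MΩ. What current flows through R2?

I ≈ 0.203 µA

Parallel bank: R_p = 1/(1/21.2 + 1/5.29) = 4.234 MΩ.
Node voltage V_A = V_supply · R_p/(R_s + R_p) = 3.49 × 0.3071 = 1.072 V.
I(R2) = V_A / R2 = 1.072/5.29 = 0.2026 µA.
(Check via current divider: I_total = 0.2532 µA; share G_k/ΣG = 0.8003 → same result.)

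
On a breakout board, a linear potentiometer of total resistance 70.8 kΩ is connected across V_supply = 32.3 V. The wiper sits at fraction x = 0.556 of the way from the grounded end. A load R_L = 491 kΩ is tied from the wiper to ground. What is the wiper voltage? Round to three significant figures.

V_out ≈ 17.3 V

The pot divides into 31.44 kΩ above the wiper and 39.36 kΩ below.
R_L loads the lower segment: effective lower R = 36.44 kΩ.
V_out = 32.3 × 36.44/(31.44 + 36.44) = 17.34 V.
(Unloaded: V_out = x·V_supply = 18.0 V.)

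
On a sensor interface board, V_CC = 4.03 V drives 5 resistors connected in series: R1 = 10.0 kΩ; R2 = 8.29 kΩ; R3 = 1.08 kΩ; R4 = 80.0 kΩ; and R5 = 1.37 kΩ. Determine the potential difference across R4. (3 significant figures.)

V ≈ 3.20 V

Series total: ΣR = 10.0 + 8.29 + 1.08 + 80.0 + 1.37 = 100.7 kΩ.
V = V_CC · R/ΣR = 4.03 × 0.7941 = 3.200 V.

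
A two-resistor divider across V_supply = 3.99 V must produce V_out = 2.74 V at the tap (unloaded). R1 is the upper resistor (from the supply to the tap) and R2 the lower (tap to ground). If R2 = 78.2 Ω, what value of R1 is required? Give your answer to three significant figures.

The divider ratio is R2/(R1+R2) = 2.74/3.99 = 0.6867.
R1 = R2·(1/k − 1) = 78.2 × 0.4562 = 35.68 Ω.

R1 ≈ 35.7 Ω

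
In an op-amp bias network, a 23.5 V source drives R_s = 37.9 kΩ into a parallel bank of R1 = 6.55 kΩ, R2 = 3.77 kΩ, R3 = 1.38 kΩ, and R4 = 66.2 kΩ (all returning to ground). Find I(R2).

I ≈ 0.139 mA

Parallel bank: R_p = 1/(1/6.55 + 1/3.77 + 1/1.38 + 1/66.2) = 0.8638 kΩ.
Node voltage V_A = V_CC · R_p/(R_s + R_p) = 23.5 × 0.02228 = 0.5237 V.
Branch current I = V_A/R2 = 0.5237/3.77 = 0.1389 mA.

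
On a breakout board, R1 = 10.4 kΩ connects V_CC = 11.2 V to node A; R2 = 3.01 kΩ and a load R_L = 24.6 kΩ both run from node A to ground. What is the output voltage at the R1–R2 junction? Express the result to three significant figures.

First combine the lower leg with the load: R2 ‖ R_L = 2.682 kΩ.
Voltage divider with the loaded lower leg: V_out = 11.2 × 2.682/(10.4 + 2.682) = 11.2 × 0.2050 = 2.296 V.
(Unloaded it would be 2.51 V; the load pulls it down.)

V_out ≈ 2.30 V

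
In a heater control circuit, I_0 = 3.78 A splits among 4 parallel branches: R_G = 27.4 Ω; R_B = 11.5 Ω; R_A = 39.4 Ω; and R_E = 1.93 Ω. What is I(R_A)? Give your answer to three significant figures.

I ≈ 0.144 A

ΣG = 1/27.4 + 1/11.5 + 1/39.4 + 1/1.93 = 0.6670.
By the current-divider rule, I = I_0 · G_k/ΣG = 3.78 × 0.03805 = 0.1438 A.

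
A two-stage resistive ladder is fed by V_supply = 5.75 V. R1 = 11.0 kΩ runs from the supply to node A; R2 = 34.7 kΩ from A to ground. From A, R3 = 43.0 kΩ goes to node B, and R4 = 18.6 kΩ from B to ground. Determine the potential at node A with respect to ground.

The second stage (R3 + R4 = 61.60 kΩ) loads node A in parallel with R2.
R2 ‖ (R3+R4) = 22.20 kΩ.
V_A = 5.75 × 22.20/(11.0 + 22.20) = 3.845 V.

V_A ≈ 3.84 V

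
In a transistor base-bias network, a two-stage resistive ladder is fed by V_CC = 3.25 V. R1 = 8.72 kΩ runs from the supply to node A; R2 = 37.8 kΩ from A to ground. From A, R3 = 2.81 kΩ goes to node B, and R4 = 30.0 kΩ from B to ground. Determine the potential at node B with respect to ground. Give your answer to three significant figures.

Node A sees R2 in parallel with the series input of stage 2, R3 + R4 = 32.81 kΩ.
R2 ‖ (R3+R4) = 17.56 kΩ.
So V_A = 3.25 × 0.6682 = 2.172 V.
Stage 2 is unloaded, so V_B = V_A · R4/(R3+R4) = 2.172 × 30.0/32.81 = 1.986 V.

V_B ≈ 1.99 V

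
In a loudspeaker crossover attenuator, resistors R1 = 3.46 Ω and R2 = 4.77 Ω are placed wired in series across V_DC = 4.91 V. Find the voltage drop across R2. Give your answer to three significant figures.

V ≈ 2.85 V

Series total: ΣR = 3.46 + 4.77 = 8.230 Ω.
Voltage divider: V = V_DC · (4.770 / 8.230) = 4.91 × 0.5796 = 2.846 V.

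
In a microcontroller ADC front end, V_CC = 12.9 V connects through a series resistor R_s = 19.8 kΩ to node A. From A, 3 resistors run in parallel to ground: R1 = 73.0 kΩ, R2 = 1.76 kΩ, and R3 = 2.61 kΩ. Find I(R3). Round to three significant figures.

Combine the parallel branches: R_p = (1/73.0 + 1/1.76 + 1/2.61)⁻¹ = 1.036 kΩ.
V_A by voltage divider: V_A = 12.9 × 1.036/(19.8 + 1.036) = 0.6416 V.
I(R3) = V_A / R3 = 0.6416/2.61 = 0.2458 mA.

I ≈ 0.246 mA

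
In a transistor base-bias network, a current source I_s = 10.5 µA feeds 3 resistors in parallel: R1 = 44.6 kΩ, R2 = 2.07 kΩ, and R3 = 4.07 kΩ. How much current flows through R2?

Conductances: ΣG = 1/44.6 + 1/2.07 + 1/4.07 = 0.7512 (1/kΩ).
Current divider: I(R2) = I_s · G_k/ΣG = 10.5 × (0.4831/0.7512) = 10.5 × 0.6431 = 6.752 µA.

I ≈ 6.75 µA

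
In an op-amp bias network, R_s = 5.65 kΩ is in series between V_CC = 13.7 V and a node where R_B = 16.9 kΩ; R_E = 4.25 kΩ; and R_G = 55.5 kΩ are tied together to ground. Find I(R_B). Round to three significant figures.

Combine the parallel branches: R_p = (1/16.9 + 1/4.25 + 1/55.5)⁻¹ = 3.200 kΩ.
V_A by voltage divider: V_A = 13.7 × 3.200/(5.65 + 3.200) = 4.954 V.
I(R_B) = V_A / R_B = 4.954/16.9 = 0.2931 mA.

I ≈ 0.293 mA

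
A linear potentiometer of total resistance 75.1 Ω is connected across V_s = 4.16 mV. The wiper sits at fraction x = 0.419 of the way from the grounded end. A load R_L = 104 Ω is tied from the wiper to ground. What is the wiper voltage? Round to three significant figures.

V_out ≈ 1.48 mV

Lower segment x·R_p = 31.47 Ω; upper segment (1−x)·R_p = 43.63 Ω.
(x·R_p) ‖ R_L = 24.16 Ω.
Loaded-divider output: V_out = 4.16 × 0.3564 = 1.482 mV.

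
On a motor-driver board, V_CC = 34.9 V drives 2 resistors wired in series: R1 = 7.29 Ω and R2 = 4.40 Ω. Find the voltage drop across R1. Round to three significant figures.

V ≈ 21.8 V

Series total: ΣR = 7.29 + 4.40 = 11.69 Ω.
Voltage divider: V = V_CC · (7.290 / 11.69) = 34.9 × 0.6236 = 21.76 V.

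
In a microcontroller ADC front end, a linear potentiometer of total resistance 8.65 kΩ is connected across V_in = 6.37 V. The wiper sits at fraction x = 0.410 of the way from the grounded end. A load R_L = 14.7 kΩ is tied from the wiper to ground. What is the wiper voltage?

Lower segment x·R_p = 3.546 kΩ; upper segment (1−x)·R_p = 5.104 kΩ.
(x·R_p) ‖ R_L = 2.857 kΩ.
Then V_out = V_in · 2.857/(5.104 + 2.857) = 2.286 V.
(Unloaded: V_out = x·V_in = 2.61 V.)

V_out ≈ 2.29 V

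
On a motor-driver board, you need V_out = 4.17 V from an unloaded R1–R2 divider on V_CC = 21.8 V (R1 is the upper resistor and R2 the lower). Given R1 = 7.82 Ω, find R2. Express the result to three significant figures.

V_out/V_CC = R2/(R1+R2) = 0.1913.
So R2 = R1 · V_out/(V_CC − V_out) = 7.82 × 4.17/(21.8 − 4.17) = 7.82 × 0.2365 = 1.850 Ω.

R2 ≈ 1.85 Ω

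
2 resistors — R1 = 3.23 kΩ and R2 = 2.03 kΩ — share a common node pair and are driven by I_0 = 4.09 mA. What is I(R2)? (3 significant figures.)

I ≈ 2.51 mA

For two parallel branches, I_k = I_0 · (other R)/(sum of R).
So I = 4.09 × 3.23/5.260 = 2.512 mA.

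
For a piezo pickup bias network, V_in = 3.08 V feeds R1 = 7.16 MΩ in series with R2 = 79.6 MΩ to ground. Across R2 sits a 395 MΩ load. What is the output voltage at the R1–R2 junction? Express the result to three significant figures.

The load sits in parallel with R2, giving an effective lower resistance R2' = R2·R_L/(R2+R_L) = 66.25 MΩ.
Now apply the divider: V_out = 3.08 × 0.9025 = 2.780 V.
(Unloaded it would be 2.83 V; the load pulls it down.)

V_out ≈ 2.78 V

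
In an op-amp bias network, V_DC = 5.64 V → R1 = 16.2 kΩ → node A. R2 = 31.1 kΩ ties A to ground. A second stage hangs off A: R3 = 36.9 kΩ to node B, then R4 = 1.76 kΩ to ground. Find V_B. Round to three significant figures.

Looking into the second stage from A: R3 + R4 = 38.66 kΩ appears in parallel with R2.
R2 ‖ (R3+R4) = 17.24 kΩ.
First divider: V_A = V_DC · 17.24/(16.2 + 17.24) = 2.907 V.
V_B = V_A × 0.04553 = 0.1324 V.

V_B ≈ 0.132 V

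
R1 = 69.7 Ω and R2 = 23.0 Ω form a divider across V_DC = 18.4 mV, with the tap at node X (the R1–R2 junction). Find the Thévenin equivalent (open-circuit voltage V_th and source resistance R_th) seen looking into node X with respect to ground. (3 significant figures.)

Open-circuit (no load on X): V_th = V_DC · R2/(R1 + R2) = 18.4 × 23.0/(69.70 + 23.0) = 4.565 mV.
Zeroing V_DC shorts the top of R1 to ground, so R_th = R1 ‖ R2 = 17.29 Ω.

V_th ≈ 4.57 mV, R_th ≈ 17.3 Ω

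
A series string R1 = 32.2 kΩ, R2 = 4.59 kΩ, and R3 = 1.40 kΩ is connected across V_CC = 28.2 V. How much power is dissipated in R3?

ΣR = 38.19 kΩ → I = 28.2/38.19 = 0.7384 mA.
P = I²R = 0.5453 × 1.40 = 0.7634 mW.

P ≈ 0.763 mW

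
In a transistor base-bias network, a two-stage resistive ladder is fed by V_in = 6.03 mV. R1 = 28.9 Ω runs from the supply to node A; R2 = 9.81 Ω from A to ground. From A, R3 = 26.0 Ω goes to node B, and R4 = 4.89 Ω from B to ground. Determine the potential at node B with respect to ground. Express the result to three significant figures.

The second stage (R3 + R4 = 30.89 Ω) loads node A in parallel with R2.
Effective lower resistance at A: R2 ‖ 30.89 = 7.445 Ω.
First divider: V_A = V_in · 7.445/(28.9 + 7.445) = 1.235 mV.
Then the unloaded second divider: V_B = V_A × R4/(R3+R4) = 1.235 × 0.1583 = 0.1955 mV.

V_B ≈ 0.196 mV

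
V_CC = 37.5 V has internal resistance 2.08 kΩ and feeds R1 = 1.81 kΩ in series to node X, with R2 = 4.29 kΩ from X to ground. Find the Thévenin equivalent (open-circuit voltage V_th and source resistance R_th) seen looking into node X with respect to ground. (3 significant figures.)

V_th ≈ 19.7 V, R_th ≈ 2.04 kΩ

R1' = 2.08 + 1.81 = 3.890 kΩ (source resistance + R1).
Open-circuit (no load on X): V_th = V_CC · R2/(R1' + R2) = 37.5 × 4.29/(3.890 + 4.29) = 19.67 V.
Zeroing V_CC shorts the top of R1' to ground, so R_th = R1' ‖ R2 = 2.040 kΩ.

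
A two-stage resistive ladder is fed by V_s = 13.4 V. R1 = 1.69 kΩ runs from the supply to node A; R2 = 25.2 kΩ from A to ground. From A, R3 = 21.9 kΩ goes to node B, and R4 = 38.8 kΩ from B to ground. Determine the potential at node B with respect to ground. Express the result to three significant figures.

V_B ≈ 7.82 V

Looking into the second stage from A: R3 + R4 = 60.70 kΩ appears in parallel with R2.
Effective lower resistance at A: R2 ‖ 60.70 = 17.81 kΩ.
V_A = 13.4 × 17.81/(1.69 + 17.81) = 12.24 V.
V_B = V_A × 0.6392 = 7.823 V.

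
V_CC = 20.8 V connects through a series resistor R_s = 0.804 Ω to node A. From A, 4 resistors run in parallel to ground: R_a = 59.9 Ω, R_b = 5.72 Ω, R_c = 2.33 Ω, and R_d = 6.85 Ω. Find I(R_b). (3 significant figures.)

Equivalent of the parallel group: R_p = 1.304 Ω.
V_A by voltage divider: V_A = 20.8 × 1.304/(0.804 + 1.304) = 12.87 V.
Branch current I = V_A/R_b = 12.87/5.72 = 2.250 A.
(Check via current divider: I_total = 9.866 A; share G_k/ΣG = 0.2280 → same result.)

I ≈ 2.25 A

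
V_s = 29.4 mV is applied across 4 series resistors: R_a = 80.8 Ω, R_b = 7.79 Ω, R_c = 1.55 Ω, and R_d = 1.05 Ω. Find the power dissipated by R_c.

P ≈ 0.161 µW

ΣR = 91.19 Ω → I = 29.4/91.19 = 0.3224 mA.
P(R_c) = I²·R_c = (0.3224)² × 1.55 = 0.1611 µW.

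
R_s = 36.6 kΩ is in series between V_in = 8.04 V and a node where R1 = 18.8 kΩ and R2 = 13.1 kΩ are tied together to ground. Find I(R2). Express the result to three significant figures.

Equivalent of the parallel group: R_p = 7.720 kΩ.
Node voltage V_A = V_in · R_p/(R_s + R_p) = 8.04 × 0.1742 = 1.401 V.
Branch current I = V_A/R2 = 1.401/13.1 = 0.1069 mA.
(Equivalently: I_total = 0.1814 mA, then current-divider fraction G_k/ΣG = 0.5893.)

I ≈ 0.107 mA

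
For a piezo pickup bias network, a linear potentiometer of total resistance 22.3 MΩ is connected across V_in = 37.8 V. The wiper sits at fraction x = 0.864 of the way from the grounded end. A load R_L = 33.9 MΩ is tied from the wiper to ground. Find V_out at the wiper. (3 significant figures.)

V_out ≈ 30.3 V

Lower segment x·R_p = 19.27 MΩ; upper segment (1−x)·R_p = 3.033 MΩ.
Lower segment in parallel with the load: 19.27 ‖ 33.9 = 12.28 MΩ.
Loaded-divider output: V_out = 37.8 × 0.8020 = 30.32 V.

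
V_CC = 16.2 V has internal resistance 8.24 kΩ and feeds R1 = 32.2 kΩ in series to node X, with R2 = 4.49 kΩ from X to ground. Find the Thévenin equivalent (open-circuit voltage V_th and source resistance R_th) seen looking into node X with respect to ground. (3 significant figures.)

R1' = 8.24 + 32.2 = 40.44 kΩ (source resistance + R1).
V_th is the unloaded tap voltage: V_CC · R2/(R1'+R2) = 16.2 × 0.09993 = 1.619 V.
Looking into X with the source shorted: R_th = R1'·R2/(R1'+R2) = 40.44 × 4.49/44.93 = 4.041 kΩ.

V_th ≈ 1.62 V, R_th ≈ 4.04 kΩ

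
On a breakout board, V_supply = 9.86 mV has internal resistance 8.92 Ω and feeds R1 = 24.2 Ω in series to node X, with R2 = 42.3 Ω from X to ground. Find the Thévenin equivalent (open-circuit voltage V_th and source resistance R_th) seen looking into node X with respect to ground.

V_th ≈ 5.53 mV, R_th ≈ 18.6 Ω

R1' = 8.92 + 24.2 = 33.12 Ω (source resistance + R1).
Open-circuit (no load on X): V_th = V_supply · R2/(R1' + R2) = 9.86 × 42.3/(33.12 + 42.3) = 5.530 mV.
Looking into X with the source shorted: R_th = R1'·R2/(R1'+R2) = 33.12 × 42.3/75.42 = 18.58 Ω.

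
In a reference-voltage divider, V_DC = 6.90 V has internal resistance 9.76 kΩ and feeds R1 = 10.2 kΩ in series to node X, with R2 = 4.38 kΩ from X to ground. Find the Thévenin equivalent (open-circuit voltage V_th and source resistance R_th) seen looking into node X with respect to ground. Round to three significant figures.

R1' = 9.76 + 10.2 = 19.96 kΩ (source resistance + R1).
With X open, the divider is unloaded: V_th = 6.90 × 4.38/24.34 = 1.242 V.
With V_DC suppressed (replaced by a short), R_th = R1' ‖ R2 = (19.96 × 4.38)/(19.96 + 4.38) = 3.592 kΩ.

V_th ≈ 1.24 V, R_th ≈ 3.59 kΩ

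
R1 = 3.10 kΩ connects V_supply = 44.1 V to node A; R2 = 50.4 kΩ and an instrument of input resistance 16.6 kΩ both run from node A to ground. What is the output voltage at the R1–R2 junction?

R2 ‖ R_L = (50.4 × 16.6)/(50.4 + 16.6) = 12.49 kΩ.
Now apply the divider: V_out = 44.1 × 0.8011 = 35.33 V.

V_out ≈ 35.3 V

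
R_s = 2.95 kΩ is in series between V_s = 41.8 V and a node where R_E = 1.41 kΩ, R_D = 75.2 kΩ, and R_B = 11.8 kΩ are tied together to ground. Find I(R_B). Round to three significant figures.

I ≈ 1.05 mA

Equivalent of the parallel group: R_p = 1.239 kΩ.
V_A by voltage divider: V_A = 41.8 × 1.239/(2.95 + 1.239) = 12.36 V.
I(R_B) = V_A / R_B = 12.36/11.8 = 1.048 mA.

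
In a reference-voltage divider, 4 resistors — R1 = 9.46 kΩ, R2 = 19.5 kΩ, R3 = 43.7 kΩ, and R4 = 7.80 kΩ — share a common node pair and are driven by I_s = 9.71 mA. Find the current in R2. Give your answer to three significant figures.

Total conductance ΣG = 1/9.46 + 1/19.5 + 1/43.7 + 1/7.80 = 0.3081 (units of 1/kΩ).
Current divider: I(R2) = I_s · G_k/ΣG = 9.71 × (0.05128/0.3081) = 9.71 × 0.1665 = 1.616 mA.

I ≈ 1.62 mA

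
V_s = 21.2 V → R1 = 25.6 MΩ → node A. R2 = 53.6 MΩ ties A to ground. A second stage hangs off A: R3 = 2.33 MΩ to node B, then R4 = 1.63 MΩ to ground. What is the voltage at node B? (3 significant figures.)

V_B ≈ 1.10 V

Looking into the second stage from A: R3 + R4 = 3.960 MΩ appears in parallel with R2.
Effective lower resistance at A: R2 ‖ 3.960 = 3.688 MΩ.
V_A = 21.2 × 3.688/(25.6 + 3.688) = 2.669 V.
Then the unloaded second divider: V_B = V_A × R4/(R3+R4) = 2.669 × 0.4116 = 1.099 V.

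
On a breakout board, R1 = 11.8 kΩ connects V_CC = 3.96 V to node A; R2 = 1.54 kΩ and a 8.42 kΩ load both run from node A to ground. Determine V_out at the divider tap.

V_out ≈ 0.393 V

The load sits in parallel with R2, giving an effective lower resistance R2' = R2·R_L/(R2+R_L) = 1.302 kΩ.
Now apply the divider: V_out = 3.96 × 0.09937 = 0.3935 V.
(Unloaded it would be 0.457 V; the load pulls it down.)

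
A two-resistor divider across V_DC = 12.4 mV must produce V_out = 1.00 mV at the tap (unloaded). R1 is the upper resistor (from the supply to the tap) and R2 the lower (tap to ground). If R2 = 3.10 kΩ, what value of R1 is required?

R1 ≈ 35.3 kΩ

Required fraction k = V_out/V_DC = 0.08065.
R1 = R2·(1/k − 1) = 3.10 × 11.40 = 35.34 kΩ.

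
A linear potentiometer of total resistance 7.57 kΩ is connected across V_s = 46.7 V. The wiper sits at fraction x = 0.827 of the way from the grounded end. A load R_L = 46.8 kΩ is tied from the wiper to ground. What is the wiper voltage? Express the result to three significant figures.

The pot divides into 1.310 kΩ above the wiper and 6.260 kΩ below.
R_L loads the lower segment: effective lower R = 5.522 kΩ.
Then V_out = V_s · 5.522/(1.310 + 5.522) = 37.75 V.
(Unloaded: V_out = x·V_s = 38.6 V.)

V_out ≈ 37.7 V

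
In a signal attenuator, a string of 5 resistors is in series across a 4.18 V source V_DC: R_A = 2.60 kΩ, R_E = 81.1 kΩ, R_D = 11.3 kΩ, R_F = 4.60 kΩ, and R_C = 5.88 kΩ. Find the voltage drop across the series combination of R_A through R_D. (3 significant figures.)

V ≈ 3.76 V

Total series resistance ΣR = 2.60 + 81.1 + 11.3 + 4.60 + 5.88 = 105.5 kΩ.
R_{R_A..R_D} = 2.60 + 81.1 + 11.3 = 95.00 kΩ.
V = V_DC · R/ΣR = 4.18 × 0.9006 = 3.765 V.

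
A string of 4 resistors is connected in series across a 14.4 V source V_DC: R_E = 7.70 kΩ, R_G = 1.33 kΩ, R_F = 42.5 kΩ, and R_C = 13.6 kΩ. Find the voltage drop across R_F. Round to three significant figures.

ΣR = 7.70 + 1.33 + 42.5 + 13.6 = 65.13 kΩ.
Voltage divider: V = V_DC · (42.50 / 65.13) = 14.4 × 0.6525 = 9.397 V.

V ≈ 9.40 V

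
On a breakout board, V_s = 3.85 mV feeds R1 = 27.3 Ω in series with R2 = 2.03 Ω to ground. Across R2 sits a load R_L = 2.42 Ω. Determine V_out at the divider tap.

First combine the lower leg with the load: R2 ‖ R_L = 1.104 Ω.
Then V_out = V_s · R2'/(R1 + R2') = 3.85 × 1.104/28.40 = 0.1496 mV.

V_out ≈ 0.150 mV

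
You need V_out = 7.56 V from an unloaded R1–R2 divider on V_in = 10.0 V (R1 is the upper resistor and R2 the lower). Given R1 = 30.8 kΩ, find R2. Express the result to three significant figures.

V_out/V_in = R2/(R1+R2) = 0.7560.
So R2 = R1 · V_out/(V_in − V_out) = 30.8 × 7.56/(10.0 − 7.56) = 30.8 × 3.098 = 95.43 kΩ.

R2 ≈ 95.4 kΩ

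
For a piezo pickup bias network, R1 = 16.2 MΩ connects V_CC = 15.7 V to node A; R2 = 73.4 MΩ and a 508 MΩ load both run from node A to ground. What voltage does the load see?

The load sits in parallel with R2, giving an effective lower resistance R2' = R2·R_L/(R2+R_L) = 64.13 MΩ.
Voltage divider with the loaded lower leg: V_out = 15.7 × 64.13/(16.2 + 64.13) = 15.7 × 0.7983 = 12.53 V.
(Unloaded it would be 12.9 V; the load pulls it down.)

V_out ≈ 12.5 V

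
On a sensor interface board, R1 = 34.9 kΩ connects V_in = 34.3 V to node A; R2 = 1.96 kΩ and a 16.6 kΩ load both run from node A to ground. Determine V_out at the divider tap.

R2 ‖ R_L = (1.96 × 16.6)/(1.96 + 16.6) = 1.753 kΩ.
Voltage divider with the loaded lower leg: V_out = 34.3 × 1.753/(34.9 + 1.753) = 34.3 × 0.04783 = 1.640 V.

V_out ≈ 1.64 V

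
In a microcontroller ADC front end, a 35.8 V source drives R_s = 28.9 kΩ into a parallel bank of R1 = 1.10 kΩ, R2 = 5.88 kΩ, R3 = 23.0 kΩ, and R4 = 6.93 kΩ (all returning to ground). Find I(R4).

Parallel bank: R_p = 1/(1/1.10 + 1/5.88 + 1/23.0 + 1/6.93) = 0.7893 kΩ.
V_A by voltage divider: V_A = 35.8 × 0.7893/(28.9 + 0.7893) = 0.9518 V.
Branch current I = V_A/R4 = 0.9518/6.93 = 0.1373 mA.
(Equivalently: I_total = 1.206 mA, then current-divider fraction G_k/ΣG = 0.1139.)

I ≈ 0.137 mA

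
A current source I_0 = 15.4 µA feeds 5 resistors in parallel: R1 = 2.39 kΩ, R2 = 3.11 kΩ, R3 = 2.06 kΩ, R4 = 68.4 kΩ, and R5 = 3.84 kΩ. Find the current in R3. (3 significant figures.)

Total conductance ΣG = 1/2.39 + 1/3.11 + 1/2.06 + 1/68.4 + 1/3.84 = 1.500 (units of 1/kΩ).
Current divider: I(R3) = I_0 · G_k/ΣG = 15.4 × (0.4854/1.500) = 15.4 × 0.3235 = 4.982 µA.

I ≈ 4.98 µA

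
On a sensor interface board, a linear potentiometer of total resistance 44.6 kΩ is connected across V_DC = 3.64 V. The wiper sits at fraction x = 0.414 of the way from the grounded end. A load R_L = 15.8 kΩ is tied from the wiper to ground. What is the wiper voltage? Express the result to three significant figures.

The pot divides into 26.14 kΩ above the wiper and 18.46 kΩ below.
(x·R_p) ‖ R_L = 8.514 kΩ.
Then V_out = V_DC · 8.514/(26.14 + 8.514) = 0.8944 V.

V_out ≈ 0.894 V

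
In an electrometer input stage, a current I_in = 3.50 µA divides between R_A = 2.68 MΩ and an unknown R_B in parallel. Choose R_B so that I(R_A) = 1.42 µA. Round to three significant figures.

R_B ≈ 1.83 MΩ

Two-branch current divider: I_A = I_in · R_B/(R_A + R_B).
1.42/3.50 = R_B/(R_A + R_B) → R_B = R_A · (0.4057)/(1 − 0.4057) = 2.68 × 0.6827 = 1.830 MΩ.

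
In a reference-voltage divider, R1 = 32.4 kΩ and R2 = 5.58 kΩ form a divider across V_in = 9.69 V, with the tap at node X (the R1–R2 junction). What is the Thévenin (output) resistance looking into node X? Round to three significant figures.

R_th ≈ 4.76 kΩ

Looking into X with the source shorted: R_th = R1·R2/(R1+R2) = 32.40 × 5.58/37.98 = 4.760 kΩ.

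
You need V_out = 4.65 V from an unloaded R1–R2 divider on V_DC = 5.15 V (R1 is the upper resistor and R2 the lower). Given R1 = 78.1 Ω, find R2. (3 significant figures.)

R2 ≈ 726 Ω

Required fraction k = V_out/V_DC = 0.9029.
So R2 = R1 · V_out/(V_DC − V_out) = 78.1 × 4.65/(5.15 − 4.65) = 78.1 × 9.300 = 726.3 Ω.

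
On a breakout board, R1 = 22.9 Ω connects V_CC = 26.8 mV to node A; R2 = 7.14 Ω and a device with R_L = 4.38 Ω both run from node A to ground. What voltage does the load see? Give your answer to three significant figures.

The load sits in parallel with R2, giving an effective lower resistance R2' = R2·R_L/(R2+R_L) = 2.715 Ω.
Then V_out = V_CC · R2'/(R1 + R2') = 26.8 × 2.715/25.61 = 2.840 mV.
(Unloaded it would be 6.37 mV; the load pulls it down.)

V_out ≈ 2.84 mV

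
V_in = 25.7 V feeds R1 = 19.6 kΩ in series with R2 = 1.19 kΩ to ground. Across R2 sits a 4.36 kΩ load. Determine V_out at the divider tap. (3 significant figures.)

V_out ≈ 1.17 V

R2 ‖ R_L = (1.19 × 4.36)/(1.19 + 4.36) = 0.9348 kΩ.
Now apply the divider: V_out = 25.7 × 0.04552 = 1.170 V.
(Unloaded it would be 1.47 V; the load pulls it down.)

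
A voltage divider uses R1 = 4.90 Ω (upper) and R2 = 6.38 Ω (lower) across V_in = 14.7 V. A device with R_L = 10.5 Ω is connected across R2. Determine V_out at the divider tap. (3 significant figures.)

The load sits in parallel with R2, giving an effective lower resistance R2' = R2·R_L/(R2+R_L) = 3.969 Ω.
Voltage divider with the loaded lower leg: V_out = 14.7 × 3.969/(4.90 + 3.969) = 14.7 × 0.4475 = 6.578 V.
(Unloaded it would be 8.31 V; the load pulls it down.)

V_out ≈ 6.58 V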